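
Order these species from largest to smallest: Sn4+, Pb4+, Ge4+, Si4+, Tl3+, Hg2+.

Hg2+ > Tl3+ > Pb4+ > Sn4+ > Ge4+ > Si4+

Work out protons and electrons: Si4+ (Z=14, 10 e⁻), Ge4+ (Z=32, 28 e⁻), Sn4+ (Z=50, 46 e⁻), Pb4+ (Z=82, 78 e⁻), Tl3+ (Z=81, 78 e⁻), Hg2+ (Z=80, 78 e⁻). Si4+ < Ge4+ (same group, 1 shell fewer); Ge4+ < Sn4+ (same group, 1 shell fewer); Sn4+ < Pb4+ (same group, period 5 vs 6); Pb4+ < Tl3+ (both 78 e⁻, Z=82>81); Tl3+ < Hg2+ (both 78 e⁻, Z=81>80).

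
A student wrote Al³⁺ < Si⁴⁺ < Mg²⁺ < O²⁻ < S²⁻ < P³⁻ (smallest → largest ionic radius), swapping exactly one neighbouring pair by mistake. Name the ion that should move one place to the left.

Check each adjacent pair. Al³⁺ and Si⁴⁺ are reversed: both have 10 electrons but Z(Si)=14 > Z(Al)=13, so Si⁴⁺ should be the smaller of the two. No other neighbouring pair contradicts the periodic trends, so Si⁴⁺ is the ion listed too late.

Si⁴⁺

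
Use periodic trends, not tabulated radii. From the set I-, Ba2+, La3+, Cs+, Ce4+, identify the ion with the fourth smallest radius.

Cs+

All of these have 54 electrons (isoelectronic). With the same electron cloud, the ion with the most protons pulls it in tightest. Nuclear charges: Ce4+ (Z=58), La3+ (Z=57), Ba2+ (Z=56), Cs+ (Z=55), I- (Z=53). Highest Z is smallest.
Full ascending order: Ce4+ < La3+ < Ba2+ < Cs+ < I-. Counting from the smallest, position 4 is Cs+.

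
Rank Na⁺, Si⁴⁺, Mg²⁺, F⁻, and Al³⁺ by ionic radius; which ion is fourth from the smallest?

Na⁺

These species are isoelectronic with 10 electrons. The only difference is the number of protons: Si⁴⁺ (Z=14), Al³⁺ (Z=13), Mg²⁺ (Z=12), Na⁺ (Z=11), F⁻ (Z=9). The strongest nuclear pull (Si⁴⁺) gives the smallest ion.
Full ascending order: Si⁴⁺ < Al³⁺ < Mg²⁺ < Na⁺ < F⁻. Counting from the smallest, position 4 is Na⁺.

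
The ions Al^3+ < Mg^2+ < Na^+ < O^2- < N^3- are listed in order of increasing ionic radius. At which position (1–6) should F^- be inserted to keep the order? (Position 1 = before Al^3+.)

4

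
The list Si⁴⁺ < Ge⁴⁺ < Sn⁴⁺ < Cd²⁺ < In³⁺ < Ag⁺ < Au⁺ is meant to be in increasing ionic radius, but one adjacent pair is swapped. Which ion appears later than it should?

In³⁺

Scanning neighbour by neighbour, only Cd²⁺/In³⁺ violates a trend: In³⁺ and Cd²⁺ share 46 electrons; the higher nuclear charge on In (Z=49) contracts it more, so In³⁺ < Cd²⁺. That makes In³⁺ the one sitting a position late relative to where it belongs.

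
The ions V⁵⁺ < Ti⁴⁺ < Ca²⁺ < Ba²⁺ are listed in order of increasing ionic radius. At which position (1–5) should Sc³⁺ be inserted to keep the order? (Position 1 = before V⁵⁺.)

Work out protons and electrons: V⁵⁺ (Z=23, 18 e⁻), Ti⁴⁺ (Z=22, 18 e⁻), Sc³⁺ (Z=21, 18 e⁻), Ca²⁺ (Z=20, 18 e⁻), Ba²⁺ (Z=56, 54 e⁻). V⁵⁺ < Ti⁴⁺ (isoelectronic, higher Z=23 is smaller); Ti⁴⁺ < Sc³⁺ (isoelectronic, higher Z=22 is smaller); Sc³⁺ < Ca²⁺ (both 18 e⁻, Z=21>20); Ca²⁺ < Ba²⁺ (same group, 2 shells fewer).
The complete sequence is V⁵⁺ < Ti⁴⁺ < Sc³⁺ < Ca²⁺ < Ba²⁺. Sc³⁺ sits at position 3.

3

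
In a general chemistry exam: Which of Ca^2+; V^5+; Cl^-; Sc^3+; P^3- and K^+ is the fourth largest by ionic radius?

Ca^2+

These species are isoelectronic with 18 electrons. The only difference is the number of protons: V^5+ (Z=23), Sc^3+ (Z=21), Ca^2+ (Z=20), K^+ (Z=19), Cl^- (Z=17), P^3- (Z=15). The strongest nuclear pull (V^5+) gives the smallest ion.
Full ascending order: V^5+ < Sc^3+ < Ca^2+ < K^+ < Cl^- < P^3-. Counting from the largest, position 4 is Ca^2+.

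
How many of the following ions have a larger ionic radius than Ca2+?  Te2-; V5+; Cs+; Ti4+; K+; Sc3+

First list Z and electron count for each: V5+ (Z=23, 18 e⁻), Ti4+ (Z=22, 18 e⁻), Sc3+ (Z=21, 18 e⁻), Ca2+ (Z=20, 18 e⁻), K+ (Z=19, 18 e⁻), Cs+ (Z=55, 54 e⁻), Te2- (Z=52, 54 e⁻). V5+ < Ti4+ (isoelectronic, higher Z=23 is smaller); Ti4+ < Sc3+ (isoelectronic, higher Z=22 is smaller); Sc3+ < Ca2+ (isoelectronic, higher Z=21 is smaller); Ca2+ < K+ (both 18 e⁻, Z=20>19); K+ < Cs+ (same group, 2 shells fewer); Cs+ < Te2- (both 54 e⁻, Z=55>52).
Overall: V5+ < Ti4+ < Sc3+ < Ca2+ < K+ < Cs+ < Te2-. Ca2+ has 3 below it and 3 above. That's 3.

3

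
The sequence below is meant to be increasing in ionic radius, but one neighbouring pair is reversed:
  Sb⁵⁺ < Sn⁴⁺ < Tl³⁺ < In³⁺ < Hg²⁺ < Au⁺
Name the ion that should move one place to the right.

Scanning neighbour by neighbour, only Tl³⁺/In³⁺ violates a trend: same group and charge — period 5 sits above period 6, so In³⁺ is smaller. That makes Tl³⁺ the one sitting a position early relative to where it belongs.

Tl³⁺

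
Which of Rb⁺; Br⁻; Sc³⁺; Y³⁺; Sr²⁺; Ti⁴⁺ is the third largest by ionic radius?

Sr²⁺

First list Z and electron count for each: Ti⁴⁺: 18 e⁻, Z=22, Sc³⁺: 18 e⁻, Z=21, Y³⁺: 36 e⁻, Z=39, Sr²⁺: 36 e⁻, Z=38, Rb⁺: 36 e⁻, Z=37, Br⁻: 36 e⁻, Z=35. Ti⁴⁺ < Sc³⁺ (both 18 e⁻, Z=22>21); Sc³⁺ < Y³⁺ (same group, period 4 vs 5); Y³⁺ < Sr²⁺ (both 36 e⁻, Z=39>38); Sr²⁺ < Rb⁺ (isoelectronic, higher Z=38 is smaller); Rb⁺ < Br⁻ (isoelectronic, higher Z=37 is smaller).
So the order is Ti⁴⁺ < Sc³⁺ < Y³⁺ < Sr²⁺ < Rb⁺ < Br⁻; the 3rd-largest ion is Sr²⁺.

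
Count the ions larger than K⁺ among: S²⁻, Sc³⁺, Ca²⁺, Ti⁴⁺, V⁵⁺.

All of these have 18 electrons (isoelectronic). With the same electron cloud, the ion with the most protons pulls it in tightest. Nuclear charges: V⁵⁺ (Z=23), Ti⁴⁺ (Z=22), Sc³⁺ (Z=21), Ca²⁺ (Z=20), K⁺ (Z=19), S²⁻ (Z=16). Highest Z is smallest.
Overall: V⁵⁺ < Ti⁴⁺ < Sc³⁺ < Ca²⁺ < K⁺ < S²⁻. K⁺ has 4 below it and 1 above. That's 1.

1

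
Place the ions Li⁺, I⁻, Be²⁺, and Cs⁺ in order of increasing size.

Be²⁺ < Li⁺ < Cs⁺ < I⁻

Tabulating Z and e⁻: Be²⁺ (Z=4, 2 e⁻), Li⁺ (Z=3, 2 e⁻), Cs⁺ (Z=55, 54 e⁻), I⁻ (Z=53, 54 e⁻). Be²⁺ < Li⁺ (isoelectronic, higher Z=4 is smaller); Li⁺ < Cs⁺ (same group, period 2 vs 6); Cs⁺ < I⁻ (both 54 e⁻, Z=55>53).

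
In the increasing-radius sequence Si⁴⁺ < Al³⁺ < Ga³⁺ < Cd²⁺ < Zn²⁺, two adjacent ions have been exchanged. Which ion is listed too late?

Scanning neighbour by neighbour, only Cd²⁺/Zn²⁺ violates a trend: same group and charge — period 4 sits above period 5, so Zn²⁺ is smaller. That makes Zn²⁺ the one sitting a position late relative to where it belongs.

Zn²⁺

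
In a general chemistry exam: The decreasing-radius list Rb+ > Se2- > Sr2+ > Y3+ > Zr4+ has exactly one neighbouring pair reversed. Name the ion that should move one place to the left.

Se2-

The pair Rb+, Se2- is the wrong way round — Rb+ and Se2- share 36 electrons; the higher nuclear charge on Rb (Z=37) contracts it more, so Rb+ < Se2-. All other adjacent pairs agree with periodic trends, so Se2- is the misplaced ion.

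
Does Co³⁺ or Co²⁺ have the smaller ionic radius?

Co³⁺

For a single element, ionic radius drops as positive charge rises — Co³⁺ < Co²⁺.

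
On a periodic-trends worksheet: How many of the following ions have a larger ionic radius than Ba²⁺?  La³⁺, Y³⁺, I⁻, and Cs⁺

2

Y³⁺ has 36 e⁻ (Z=39), La³⁺ has 54 e⁻ (Z=57), Ba²⁺ has 54 e⁻ (Z=56), Cs⁺ has 54 e⁻ (Z=55), I⁻ has 54 e⁻ (Z=53). Y³⁺ < La³⁺ (same group, 1 shell fewer); La³⁺ < Ba²⁺ (isoelectronic, higher Z=57 is smaller); Ba²⁺ < Cs⁺ (isoelectronic, higher Z=56 is smaller); Cs⁺ < I⁻ (both 54 e⁻, Z=55>53).
Placing each against Ba²⁺: smaller — Y³⁺, La³⁺; larger — Cs⁺, I⁻. That's 2.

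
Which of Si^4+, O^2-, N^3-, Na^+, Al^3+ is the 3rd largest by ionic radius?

Na^+

Isoelectronic series (10 e⁻ each). Size is set by nuclear charge: more protons means a smaller ion. Si^4+ (Z=14), Al^3+ (Z=13), Na^+ (Z=11), O^2- (Z=8), N^3- (Z=7).
So the order is Si^4+ < Al^3+ < Na^+ < O^2- < N^3-; the 3rd-largest ion is Na^+.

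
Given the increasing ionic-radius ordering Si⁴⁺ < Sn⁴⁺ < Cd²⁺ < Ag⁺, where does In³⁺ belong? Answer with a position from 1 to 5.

First list Z and electron count for each: Si⁴⁺ (Z=14, 10 e⁻), Sn⁴⁺ (Z=50, 46 e⁻), In³⁺ (Z=49, 46 e⁻), Cd²⁺ (Z=48, 46 e⁻), Ag⁺ (Z=47, 46 e⁻). Si⁴⁺ < Sn⁴⁺ (same group, 2 shells fewer); Sn⁴⁺ < In³⁺ (both 46 e⁻, Z=50>49); In³⁺ < Cd²⁺ (isoelectronic, higher Z=49 is smaller); Cd²⁺ < Ag⁺ (isoelectronic, higher Z=48 is smaller).
The complete sequence is Si⁴⁺ < Sn⁴⁺ < In³⁺ < Cd²⁺ < Ag⁺. In³⁺ sits at position 3.

3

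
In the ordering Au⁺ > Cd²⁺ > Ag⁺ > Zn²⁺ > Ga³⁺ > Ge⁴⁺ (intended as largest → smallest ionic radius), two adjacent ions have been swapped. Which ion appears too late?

Ag⁺

The pair Cd²⁺, Ag⁺ is the wrong way round — Cd²⁺ and Ag⁺ share 46 electrons; the higher nuclear charge on Cd (Z=48) contracts it more, so Cd²⁺ < Ag⁺. All other adjacent pairs agree with periodic trends, so Ag⁺ is the misplaced ion.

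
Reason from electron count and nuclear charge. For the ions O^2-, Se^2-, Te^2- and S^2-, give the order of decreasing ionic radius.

Te^2- > Se^2- > S^2- > O^2-

All are in the same group with charge -2. Radius grows down the group as n (the outermost shell) increases.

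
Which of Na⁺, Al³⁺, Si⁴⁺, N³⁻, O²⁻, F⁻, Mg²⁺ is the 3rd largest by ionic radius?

F⁻

These species are isoelectronic with 10 electrons. The only difference is the number of protons: Si⁴⁺ (Z=14), Al³⁺ (Z=13), Mg²⁺ (Z=12), Na⁺ (Z=11), F⁻ (Z=9), O²⁻ (Z=8), N³⁻ (Z=7). The strongest nuclear pull (Si⁴⁺) gives the smallest ion.
That gives Si⁴⁺ < Al³⁺ < Mg²⁺ < Na⁺ < F⁻ < O²⁻ < N³⁻. From the largest end, number 3 is F⁻.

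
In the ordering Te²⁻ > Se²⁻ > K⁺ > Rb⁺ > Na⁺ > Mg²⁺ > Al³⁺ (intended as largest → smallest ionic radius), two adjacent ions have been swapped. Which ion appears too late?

Rb⁺

The pair K⁺, Rb⁺ is the wrong way round — K⁺ and Rb⁺ are in one column with the same charge; the lighter period-4 ion has one fewer shell and is smaller. All other adjacent pairs agree with periodic trends, so Rb⁺ is the misplaced ion.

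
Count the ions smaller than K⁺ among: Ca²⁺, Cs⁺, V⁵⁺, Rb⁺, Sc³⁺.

Electron counts and nuclear charges: V⁵⁺ has 18 e⁻ (Z=23), Sc³⁺ has 18 e⁻ (Z=21), Ca²⁺ has 18 e⁻ (Z=20), K⁺ has 18 e⁻ (Z=19), Rb⁺ has 36 e⁻ (Z=37), Cs⁺ has 54 e⁻ (Z=55). V⁵⁺ < Sc³⁺ (isoelectronic, higher Z=23 is smaller); Sc³⁺ < Ca²⁺ (isoelectronic, higher Z=21 is smaller); Ca²⁺ < K⁺ (isoelectronic, higher Z=20 is smaller); K⁺ < Rb⁺ (same group, 1 shell fewer); Rb⁺ < Cs⁺ (same group, period 5 vs 6).
Placing each against K⁺: smaller — V⁵⁺, Sc³⁺, Ca²⁺; larger — Rb⁺, Cs⁺. That's 3.

3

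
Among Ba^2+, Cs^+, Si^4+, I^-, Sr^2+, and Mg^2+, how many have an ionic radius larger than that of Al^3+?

Tabulating Z and e⁻: Si^4+: 10 e⁻, Z=14, Al^3+: 10 e⁻, Z=13, Mg^2+: 10 e⁻, Z=12, Sr^2+: 36 e⁻, Z=38, Ba^2+: 54 e⁻, Z=56, Cs^+: 54 e⁻, Z=55, I^-: 54 e⁻, Z=53. Si^4+ < Al^3+ (both 10 e⁻, Z=14>13); Al^3+ < Mg^2+ (both 10 e⁻, Z=13>12); Mg^2+ < Sr^2+ (same group, period 3 vs 5); Sr^2+ < Ba^2+ (same group, period 5 vs 6); Ba^2+ < Cs^+ (isoelectronic, higher Z=56 is smaller); Cs^+ < I^- (isoelectronic, higher Z=55 is smaller).
Placing each against Al^3+: smaller — Si^4+; larger — Mg^2+, Sr^2+, Ba^2+, Cs^+, I^-. Count: 5.

5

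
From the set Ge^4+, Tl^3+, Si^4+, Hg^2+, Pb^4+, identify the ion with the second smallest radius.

Ge^4+

Work out protons and electrons: Si^4+ (Z=14, 10 e⁻), Ge^4+ (Z=32, 28 e⁻), Pb^4+ (Z=82, 78 e⁻), Tl^3+ (Z=81, 78 e⁻), Hg^2+ (Z=80, 78 e⁻). Si^4+ < Ge^4+ (same group, period 3 vs 4); Ge^4+ < Pb^4+ (same group, period 4 vs 6); Pb^4+ < Tl^3+ (isoelectronic, higher Z=82 is smaller); Tl^3+ < Hg^2+ (isoelectronic, higher Z=81 is smaller).
That gives Si^4+ < Ge^4+ < Pb^4+ < Tl^3+ < Hg^2+. From the smallest end, number 2 is Ge^4+.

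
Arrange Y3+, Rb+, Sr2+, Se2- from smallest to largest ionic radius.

Y3+ < Sr2+ < Rb+ < Se2-

These species are isoelectronic with 36 electrons. The only difference is the number of protons: Y3+ (Z=39), Sr2+ (Z=38), Rb+ (Z=37), Se2- (Z=34). The strongest nuclear pull (Y3+) gives the smallest ion.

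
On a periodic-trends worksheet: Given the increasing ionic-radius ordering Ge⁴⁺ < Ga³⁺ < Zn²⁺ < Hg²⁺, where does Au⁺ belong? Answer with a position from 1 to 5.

5

Ge⁴⁺: 28 e⁻, Z=32, Ga³⁺: 28 e⁻, Z=31, Zn²⁺: 28 e⁻, Z=30, Hg²⁺: 78 e⁻, Z=80, Au⁺: 78 e⁻, Z=79. Ge⁴⁺ < Ga³⁺ (both 28 e⁻, Z=32>31); Ga³⁺ < Zn²⁺ (isoelectronic, higher Z=31 is smaller); Zn²⁺ < Hg²⁺ (same group, period 4 vs 6); Hg²⁺ < Au⁺ (both 78 e⁻, Z=80>79).
Putting Au⁺ in gives Ge⁴⁺ < Ga³⁺ < Zn²⁺ < Hg²⁺ < Au⁺; it lands at slot 5.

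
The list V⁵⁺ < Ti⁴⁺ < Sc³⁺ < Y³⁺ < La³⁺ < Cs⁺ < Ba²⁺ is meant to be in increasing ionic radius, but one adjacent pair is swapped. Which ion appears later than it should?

Compare adjacent ions: Ba²⁺ and Cs⁺ share 54 electrons; the higher nuclear charge on Ba (Z=56) contracts it more, so Ba²⁺ < Cs⁺ — yet in this increasing list Cs⁺ sits before Ba²⁺. Nothing else is reversed, so Ba²⁺ should move one place to the left.

Ba²⁺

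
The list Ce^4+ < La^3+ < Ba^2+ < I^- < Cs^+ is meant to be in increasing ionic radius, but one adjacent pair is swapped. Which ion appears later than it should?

Compare adjacent ions: both have 54 electrons but Z(Cs)=55 > Z(I)=53, so Cs^+ should be the smaller of the two — yet in this increasing list I^- sits before Cs^+. Nothing else is reversed, so Cs^+ should move one place to the left.

Cs^+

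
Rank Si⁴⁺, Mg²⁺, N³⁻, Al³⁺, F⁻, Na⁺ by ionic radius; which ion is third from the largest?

These species are isoelectronic with 10 electrons. The only difference is the number of protons: Si⁴⁺ (Z=14), Al³⁺ (Z=13), Mg²⁺ (Z=12), Na⁺ (Z=11), F⁻ (Z=9), N³⁻ (Z=7). The strongest nuclear pull (Si⁴⁺) gives the smallest ion.
So the order is Si⁴⁺ < Al³⁺ < Mg²⁺ < Na⁺ < F⁻ < N³⁻; the 3rd-largest ion is Na⁺.

Na⁺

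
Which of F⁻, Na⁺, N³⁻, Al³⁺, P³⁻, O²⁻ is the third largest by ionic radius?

First list Z and electron count for each: Al³⁺: 10 e⁻, Z=13, Na⁺: 10 e⁻, Z=11, F⁻: 10 e⁻, Z=9, O²⁻: 10 e⁻, Z=8, N³⁻: 10 e⁻, Z=7, P³⁻: 18 e⁻, Z=15. Al³⁺ < Na⁺ (both 10 e⁻, Z=13>11); Na⁺ < F⁻ (both 10 e⁻, Z=11>9); F⁻ < O²⁻ (isoelectronic, higher Z=9 is smaller); O²⁻ < N³⁻ (both 10 e⁻, Z=8>7); N³⁻ < P³⁻ (same group, period 2 vs 3).
Full ascending order: Al³⁺ < Na⁺ < F⁻ < O²⁻ < N³⁻ < P³⁻. Counting from the largest, position 3 is O²⁻.

O²⁻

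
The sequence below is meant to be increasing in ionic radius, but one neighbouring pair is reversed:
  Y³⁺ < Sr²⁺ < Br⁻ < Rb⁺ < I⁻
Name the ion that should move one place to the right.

Br⁻

Compare adjacent ions: both have 36 electrons but Z(Rb)=37 > Z(Br)=35, so Rb⁺ should be the smaller of the two — yet in this increasing list Br⁻ sits before Rb⁺. Nothing else is reversed, so Br⁻ should move one place to the right.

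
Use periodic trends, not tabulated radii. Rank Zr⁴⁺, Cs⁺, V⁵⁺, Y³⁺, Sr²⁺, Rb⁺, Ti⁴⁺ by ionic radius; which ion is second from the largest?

Rb⁺

Electron counts and nuclear charges: V⁵⁺ has 18 e⁻ (Z=23), Ti⁴⁺ has 18 e⁻ (Z=22), Zr⁴⁺ has 36 e⁻ (Z=40), Y³⁺ has 36 e⁻ (Z=39), Sr²⁺ has 36 e⁻ (Z=38), Rb⁺ has 36 e⁻ (Z=37), Cs⁺ has 54 e⁻ (Z=55). V⁵⁺ < Ti⁴⁺ (both 18 e⁻, Z=23>22); Ti⁴⁺ < Zr⁴⁺ (same group, period 4 vs 5); Zr⁴⁺ < Y³⁺ (both 36 e⁻, Z=40>39); Y³⁺ < Sr²⁺ (both 36 e⁻, Z=39>38); Sr²⁺ < Rb⁺ (both 36 e⁻, Z=38>37); Rb⁺ < Cs⁺ (same group, 1 shell fewer).
Ordering: V⁵⁺ < Ti⁴⁺ < Zr⁴⁺ < Y³⁺ < Sr²⁺ < Rb⁺ < Cs⁺. The second largest is Rb⁺.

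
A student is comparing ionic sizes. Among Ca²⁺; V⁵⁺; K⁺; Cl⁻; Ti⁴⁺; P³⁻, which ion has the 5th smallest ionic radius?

Cl⁻

Each ion has 18 electrons. The ranking follows nuclear charge in reverse — greater Z gives a smaller radius. V⁵⁺ (Z=23), Ti⁴⁺ (Z=22), Ca²⁺ (Z=20), K⁺ (Z=19), Cl⁻ (Z=17), P³⁻ (Z=15).
So the order is V⁵⁺ < Ti⁴⁺ < Ca²⁺ < K⁺ < Cl⁻ < P³⁻; the 5th-smallest ion is Cl⁻.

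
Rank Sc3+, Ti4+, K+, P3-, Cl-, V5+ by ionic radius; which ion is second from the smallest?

Ti4+

These species are isoelectronic with 18 electrons. The only difference is the number of protons: V5+ (Z=23), Ti4+ (Z=22), Sc3+ (Z=21), K+ (Z=19), Cl- (Z=17), P3- (Z=15). The strongest nuclear pull (V5+) gives the smallest ion.
Full ascending order: V5+ < Ti4+ < Sc3+ < K+ < Cl- < P3-. Counting from the smallest, position 2 is Ti4+.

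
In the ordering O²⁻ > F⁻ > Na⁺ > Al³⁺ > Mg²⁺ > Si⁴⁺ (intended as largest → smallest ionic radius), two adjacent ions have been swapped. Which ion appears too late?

Compare adjacent ions: both have 10 electrons but Z(Al)=13 > Z(Mg)=12, so Al³⁺ should be the smaller of the two — yet in this decreasing list Al³⁺ sits before Mg²⁺. Nothing else is reversed, so Mg²⁺ should move one place to the left.

Mg²⁺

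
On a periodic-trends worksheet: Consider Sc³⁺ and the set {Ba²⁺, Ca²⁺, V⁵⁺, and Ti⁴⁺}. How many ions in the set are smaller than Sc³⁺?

2

Tabulating Z and e⁻: V⁵⁺ (Z=23, 18 e⁻), Ti⁴⁺ (Z=22, 18 e⁻), Sc³⁺ (Z=21, 18 e⁻), Ca²⁺ (Z=20, 18 e⁻), Ba²⁺ (Z=56, 54 e⁻). V⁵⁺ < Ti⁴⁺ (isoelectronic, higher Z=23 is smaller); Ti⁴⁺ < Sc³⁺ (both 18 e⁻, Z=22>21); Sc³⁺ < Ca²⁺ (both 18 e⁻, Z=21>20); Ca²⁺ < Ba²⁺ (same group, 2 shells fewer).
Ordering all of them (including Sc³⁺) by radius gives V⁵⁺ < Ti⁴⁺ < Sc³⁺ < Ca²⁺ < Ba²⁺. Count: 2.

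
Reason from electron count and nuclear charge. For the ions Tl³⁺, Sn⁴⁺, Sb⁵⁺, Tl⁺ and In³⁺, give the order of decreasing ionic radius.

First list Z and electron count for each: Sb⁵⁺ (Z=51, 46 e⁻), Sn⁴⁺ (Z=50, 46 e⁻), In³⁺ (Z=49, 46 e⁻), Tl³⁺ (Z=81, 78 e⁻), Tl⁺ (Z=81, 80 e⁻). Sb⁵⁺ < Sn⁴⁺ (isoelectronic, higher Z=51 is smaller); Sn⁴⁺ < In³⁺ (isoelectronic, higher Z=50 is smaller); In³⁺ < Tl³⁺ (same group, 1 shell fewer); Tl³⁺ < Tl⁺ (higher charge on the same element).

Tl⁺ > Tl³⁺ > In³⁺ > Sn⁴⁺ > Sb⁵⁺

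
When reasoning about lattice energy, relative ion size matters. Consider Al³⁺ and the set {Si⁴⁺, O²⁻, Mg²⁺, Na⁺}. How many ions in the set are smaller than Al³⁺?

1

All of these have 10 electrons (isoelectronic). With the same electron cloud, the ion with the most protons pulls it in tightest. Nuclear charges: Si⁴⁺ (Z=14), Al³⁺ (Z=13), Mg²⁺ (Z=12), Na⁺ (Z=11), O²⁻ (Z=8). Highest Z is smallest.
Relative to Al³⁺, the ions that are smaller are Si⁴⁺. That's 1.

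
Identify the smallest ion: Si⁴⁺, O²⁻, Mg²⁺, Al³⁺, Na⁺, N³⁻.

Si⁴⁺

Each ion has 10 electrons. The ranking follows nuclear charge in reverse — greater Z gives a smaller radius. Si⁴⁺ (Z=14), Al³⁺ (Z=13), Mg²⁺ (Z=12), Na⁺ (Z=11), O²⁻ (Z=8), N³⁻ (Z=7).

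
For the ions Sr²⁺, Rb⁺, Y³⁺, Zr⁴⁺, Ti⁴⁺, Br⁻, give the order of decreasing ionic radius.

Tabulating Z and e⁻: Ti⁴⁺ (Z=22, 18 e⁻), Zr⁴⁺ (Z=40, 36 e⁻), Y³⁺ (Z=39, 36 e⁻), Sr²⁺ (Z=38, 36 e⁻), Rb⁺ (Z=37, 36 e⁻), Br⁻ (Z=35, 36 e⁻). Ti⁴⁺ < Zr⁴⁺ (same group, 1 shell fewer); Zr⁴⁺ < Y³⁺ (isoelectronic, higher Z=40 is smaller); Y³⁺ < Sr²⁺ (isoelectronic, higher Z=39 is smaller); Sr²⁺ < Rb⁺ (both 36 e⁻, Z=38>37); Rb⁺ < Br⁻ (isoelectronic, higher Z=37 is smaller).

Br⁻ > Rb⁺ > Sr²⁺ > Y³⁺ > Zr⁴⁺ > Ti⁴⁺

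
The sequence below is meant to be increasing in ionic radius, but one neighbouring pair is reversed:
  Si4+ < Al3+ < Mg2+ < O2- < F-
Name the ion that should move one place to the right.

O2-

Compare adjacent ions: both have 10 electrons but Z(F)=9 > Z(O)=8, so F- should be the smaller of the two — yet in this increasing list O2- sits before F-. Nothing else is reversed, so O2- should move one place to the right.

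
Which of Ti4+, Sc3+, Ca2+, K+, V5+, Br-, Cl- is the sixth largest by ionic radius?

Ti4+

Electron counts and nuclear charges: V5+: 18 e⁻, Z=23, Ti4+: 18 e⁻, Z=22, Sc3+: 18 e⁻, Z=21, Ca2+: 18 e⁻, Z=20, K+: 18 e⁻, Z=19, Cl-: 18 e⁻, Z=17, Br-: 36 e⁻, Z=35. V5+ < Ti4+ (both 18 e⁻, Z=23>22); Ti4+ < Sc3+ (both 18 e⁻, Z=22>21); Sc3+ < Ca2+ (isoelectronic, higher Z=21 is smaller); Ca2+ < K+ (isoelectronic, higher Z=20 is smaller); K+ < Cl- (both 18 e⁻, Z=19>17); Cl- < Br- (same group, period 3 vs 4).
Full ascending order: V5+ < Ti4+ < Sc3+ < Ca2+ < K+ < Cl- < Br-. Counting from the largest, position 6 is Ti4+.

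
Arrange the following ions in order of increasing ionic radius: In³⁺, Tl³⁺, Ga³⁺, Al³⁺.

Al³⁺ < Ga³⁺ < In³⁺ < Tl³⁺

Same group, same charge. Going down the group adds an extra shell of electrons, so the ion gets larger: Al³⁺ is highest in the group and smallest.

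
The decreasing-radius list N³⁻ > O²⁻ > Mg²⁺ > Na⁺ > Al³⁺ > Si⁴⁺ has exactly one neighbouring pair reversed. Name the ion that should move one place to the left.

Na⁺

Compare adjacent ions: Mg²⁺ and Na⁺ share 10 electrons; the higher nuclear charge on Mg (Z=12) contracts it more, so Mg²⁺ < Na⁺ — yet in this decreasing list Mg²⁺ sits before Na⁺. Nothing else is reversed, so Na⁺ should move one place to the left.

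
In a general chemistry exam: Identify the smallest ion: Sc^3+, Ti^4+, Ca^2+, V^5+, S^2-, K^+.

V^5+

These species are isoelectronic with 18 electrons. The only difference is the number of protons: V^5+ (Z=23), Ti^4+ (Z=22), Sc^3+ (Z=21), Ca^2+ (Z=20), K^+ (Z=19), S^2- (Z=16). The strongest nuclear pull (V^5+) gives the smallest ion.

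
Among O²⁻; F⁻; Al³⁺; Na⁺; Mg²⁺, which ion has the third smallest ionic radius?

Na⁺

These species are isoelectronic with 10 electrons. The only difference is the number of protons: Al³⁺ (Z=13), Mg²⁺ (Z=12), Na⁺ (Z=11), F⁻ (Z=9), O²⁻ (Z=8). The strongest nuclear pull (Al³⁺) gives the smallest ion.
Full ascending order: Al³⁺ < Mg²⁺ < Na⁺ < F⁻ < O²⁻. Counting from the smallest, position 3 is Na⁺.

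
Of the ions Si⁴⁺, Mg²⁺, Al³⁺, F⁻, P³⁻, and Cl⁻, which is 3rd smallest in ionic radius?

Mg²⁺

Tabulating Z and e⁻: Si⁴⁺ (Z=14, 10 e⁻), Al³⁺ (Z=13, 10 e⁻), Mg²⁺ (Z=12, 10 e⁻), F⁻ (Z=9, 10 e⁻), Cl⁻ (Z=17, 18 e⁻), P³⁻ (Z=15, 18 e⁻). Si⁴⁺ < Al³⁺ (both 10 e⁻, Z=14>13); Al³⁺ < Mg²⁺ (both 10 e⁻, Z=13>12); Mg²⁺ < F⁻ (both 10 e⁻, Z=12>9); F⁻ < Cl⁻ (same group, 1 shell fewer); Cl⁻ < P³⁻ (isoelectronic, higher Z=17 is smaller).
That gives Si⁴⁺ < Al³⁺ < Mg²⁺ < F⁻ < Cl⁻ < P³⁻. From the smallest end, number 3 is Mg²⁺.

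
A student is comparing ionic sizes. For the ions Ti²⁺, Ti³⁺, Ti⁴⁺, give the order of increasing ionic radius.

Ti⁴⁺ < Ti³⁺ < Ti²⁺

These are all Ti ions. Removing more electrons (higher positive charge) pulls the remaining electrons in closer, so Ti⁴⁺ is smallest and Ti²⁺ is largest.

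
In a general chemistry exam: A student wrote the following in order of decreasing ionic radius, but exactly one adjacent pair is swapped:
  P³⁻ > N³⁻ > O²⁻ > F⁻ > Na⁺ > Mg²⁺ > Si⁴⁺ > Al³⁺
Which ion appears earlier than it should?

Si⁴⁺

Scanning neighbour by neighbour, only Si⁴⁺/Al³⁺ violates a trend: they are isoelectronic (10 e⁻) and Si has more protons than Al (14 vs 13), making Si⁴⁺ smaller. That makes Si⁴⁺ the one sitting a position early relative to where it belongs.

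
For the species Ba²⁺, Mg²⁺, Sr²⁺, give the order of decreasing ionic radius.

Ba²⁺ > Sr²⁺ > Mg²⁺

Same group, same charge. Going down the group adds an extra shell of electrons, so the ion gets larger: Mg²⁺ is highest in the group and smallest.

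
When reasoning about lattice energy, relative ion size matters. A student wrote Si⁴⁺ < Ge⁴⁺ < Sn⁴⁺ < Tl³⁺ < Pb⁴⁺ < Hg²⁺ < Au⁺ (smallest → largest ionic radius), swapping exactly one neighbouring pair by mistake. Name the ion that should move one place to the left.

Pb⁴⁺

Compare adjacent ions: Pb⁴⁺ and Tl³⁺ share 78 electrons; the higher nuclear charge on Pb (Z=82) contracts it more, so Pb⁴⁺ < Tl³⁺ — yet in this increasing list Tl³⁺ sits before Pb⁴⁺. Nothing else is reversed, so Pb⁴⁺ should move one place to the left.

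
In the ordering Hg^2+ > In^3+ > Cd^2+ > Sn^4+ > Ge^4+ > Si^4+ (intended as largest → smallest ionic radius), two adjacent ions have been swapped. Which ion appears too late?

Cd^2+

Check each adjacent pair. In^3+ and Cd^2+ are reversed: they are isoelectronic (46 e⁻) and In has more protons than Cd (49 vs 48), making In^3+ smaller. No other neighbouring pair contradicts the periodic trends, so Cd^2+ is the ion listed too late.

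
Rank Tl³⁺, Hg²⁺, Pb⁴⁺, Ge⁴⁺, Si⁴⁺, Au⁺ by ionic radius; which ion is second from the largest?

First list Z and electron count for each: Si⁴⁺ (Z=14, 10 e⁻), Ge⁴⁺ (Z=32, 28 e⁻), Pb⁴⁺ (Z=82, 78 e⁻), Tl³⁺ (Z=81, 78 e⁻), Hg²⁺ (Z=80, 78 e⁻), Au⁺ (Z=79, 78 e⁻). Si⁴⁺ < Ge⁴⁺ (same group, 1 shell fewer); Ge⁴⁺ < Pb⁴⁺ (same group, 2 shells fewer); Pb⁴⁺ < Tl³⁺ (both 78 e⁻, Z=82>81); Tl³⁺ < Hg²⁺ (both 78 e⁻, Z=81>80); Hg²⁺ < Au⁺ (both 78 e⁻, Z=80>79).
Full ascending order: Si⁴⁺ < Ge⁴⁺ < Pb⁴⁺ < Tl³⁺ < Hg²⁺ < Au⁺. Counting from the largest, position 2 is Hg²⁺.

Hg²⁺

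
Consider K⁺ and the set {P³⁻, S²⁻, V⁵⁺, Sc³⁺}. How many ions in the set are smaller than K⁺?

2

All of these have 18 electrons (isoelectronic). With the same electron cloud, the ion with the most protons pulls it in tightest. Nuclear charges: V⁵⁺ (Z=23), Sc³⁺ (Z=21), K⁺ (Z=19), S²⁻ (Z=16), P³⁻ (Z=15). Highest Z is smallest.
Overall: V⁵⁺ < Sc³⁺ < K⁺ < S²⁻ < P³⁻. K⁺ has 2 below it and 2 above. That's 2.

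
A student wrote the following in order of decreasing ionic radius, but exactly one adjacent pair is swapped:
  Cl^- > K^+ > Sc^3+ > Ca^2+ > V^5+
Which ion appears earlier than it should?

Compare adjacent ions: both have 18 electrons but Z(Sc)=21 > Z(Ca)=20, so Sc^3+ should be the smaller of the two — yet in this decreasing list Sc^3+ sits before Ca^2+. Nothing else is reversed, so Sc^3+ should move one place to the right.

Sc^3+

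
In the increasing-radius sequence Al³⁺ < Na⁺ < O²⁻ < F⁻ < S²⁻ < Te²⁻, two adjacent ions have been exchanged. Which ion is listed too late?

F⁻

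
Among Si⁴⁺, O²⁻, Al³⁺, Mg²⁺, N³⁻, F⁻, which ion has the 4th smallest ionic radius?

Isoelectronic series (10 e⁻ each). Size is set by nuclear charge: more protons means a smaller ion. Si⁴⁺ (Z=14), Al³⁺ (Z=13), Mg²⁺ (Z=12), F⁻ (Z=9), O²⁻ (Z=8), N³⁻ (Z=7).
So the order is Si⁴⁺ < Al³⁺ < Mg²⁺ < F⁻ < O²⁻ < N³⁻; the 4th-smallest ion is F⁻.

F⁻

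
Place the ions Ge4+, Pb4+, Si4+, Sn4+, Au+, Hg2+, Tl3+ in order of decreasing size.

Tabulating Z and e⁻: Si4+ (Z=14, 10 e⁻), Ge4+ (Z=32, 28 e⁻), Sn4+ (Z=50, 46 e⁻), Pb4+ (Z=82, 78 e⁻), Tl3+ (Z=81, 78 e⁻), Hg2+ (Z=80, 78 e⁻), Au+ (Z=79, 78 e⁻). Si4+ < Ge4+ (same group, period 3 vs 4); Ge4+ < Sn4+ (same group, period 4 vs 5); Sn4+ < Pb4+ (same group, period 5 vs 6); Pb4+ < Tl3+ (both 78 e⁻, Z=82>81); Tl3+ < Hg2+ (both 78 e⁻, Z=81>80); Hg2+ < Au+ (both 78 e⁻, Z=80>79).

Au+ > Hg2+ > Tl3+ > Pb4+ > Sn4+ > Ge4+ > Si4+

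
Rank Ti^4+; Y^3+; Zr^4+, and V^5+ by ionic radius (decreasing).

Y^3+ > Zr^4+ > Ti^4+ > V^5+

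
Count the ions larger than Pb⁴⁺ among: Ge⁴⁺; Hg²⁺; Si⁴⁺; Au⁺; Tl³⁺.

Tabulating Z and e⁻: Si⁴⁺ (Z=14, 10 e⁻), Ge⁴⁺ (Z=32, 28 e⁻), Pb⁴⁺ (Z=82, 78 e⁻), Tl³⁺ (Z=81, 78 e⁻), Hg²⁺ (Z=80, 78 e⁻), Au⁺ (Z=79, 78 e⁻). Si⁴⁺ < Ge⁴⁺ (same group, 1 shell fewer); Ge⁴⁺ < Pb⁴⁺ (same group, 2 shells fewer); Pb⁴⁺ < Tl³⁺ (both 78 e⁻, Z=82>81); Tl³⁺ < Hg²⁺ (both 78 e⁻, Z=81>80); Hg²⁺ < Au⁺ (both 78 e⁻, Z=80>79).
Placing each against Pb⁴⁺: smaller — Si⁴⁺, Ge⁴⁺; larger — Tl³⁺, Hg²⁺, Au⁺. Count: 3.

3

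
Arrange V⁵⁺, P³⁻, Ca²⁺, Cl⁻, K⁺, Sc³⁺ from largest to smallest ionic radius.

Isoelectronic series (18 e⁻ each). Size is set by nuclear charge: more protons means a smaller ion. V⁵⁺ (Z=23), Sc³⁺ (Z=21), Ca²⁺ (Z=20), K⁺ (Z=19), Cl⁻ (Z=17), P³⁻ (Z=15).

P³⁻ > Cl⁻ > K⁺ > Ca²⁺ > Sc³⁺ > V⁵⁺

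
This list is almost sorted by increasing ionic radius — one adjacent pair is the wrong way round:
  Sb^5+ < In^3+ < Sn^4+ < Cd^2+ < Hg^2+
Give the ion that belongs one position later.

In^3+

Check each adjacent pair. In^3+ and Sn^4+ are reversed: both have 46 electrons but Z(Sn)=50 > Z(In)=49, so Sn^4+ should be the smaller of the two. No other neighbouring pair contradicts the periodic trends, so In^3+ is the ion listed too early.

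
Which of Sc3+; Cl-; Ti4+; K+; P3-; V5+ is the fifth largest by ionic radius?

Ti4+

Each ion has 18 electrons. The ranking follows nuclear charge in reverse — greater Z gives a smaller radius. V5+ (Z=23), Ti4+ (Z=22), Sc3+ (Z=21), K+ (Z=19), Cl- (Z=17), P3- (Z=15).
So the order is V5+ < Ti4+ < Sc3+ < K+ < Cl- < P3-; the 5th-largest ion is Ti4+.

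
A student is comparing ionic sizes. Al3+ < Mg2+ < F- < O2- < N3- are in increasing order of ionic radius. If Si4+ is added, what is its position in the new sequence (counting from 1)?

1

Each ion has 10 electrons. The ranking follows nuclear charge in reverse — greater Z gives a smaller radius. Si4+ (Z=14), Al3+ (Z=13), Mg2+ (Z=12), F- (Z=9), O2- (Z=8), N3- (Z=7).
Merged order: Si4+ < Al3+ < Mg2+ < F- < O2- < N3- — Si4+ is number 1.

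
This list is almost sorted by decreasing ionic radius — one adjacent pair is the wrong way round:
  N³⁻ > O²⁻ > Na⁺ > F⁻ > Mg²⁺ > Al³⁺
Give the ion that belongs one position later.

Na⁺

Compare adjacent ions: Na⁺ and F⁻ share 10 electrons; the higher nuclear charge on Na (Z=11) contracts it more, so Na⁺ < F⁻ — yet in this decreasing list Na⁺ sits before F⁻. Nothing else is reversed, so Na⁺ should move one place to the right.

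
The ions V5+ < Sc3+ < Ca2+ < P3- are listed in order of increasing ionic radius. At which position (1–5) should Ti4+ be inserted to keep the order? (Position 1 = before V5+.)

2

Isoelectronic series (18 e⁻ each). Size is set by nuclear charge: more protons means a smaller ion. V5+ (Z=23), Ti4+ (Z=22), Sc3+ (Z=21), Ca2+ (Z=20), P3- (Z=15).
Putting Ti4+ in gives V5+ < Ti4+ < Sc3+ < Ca2+ < P3-; it lands at slot 2.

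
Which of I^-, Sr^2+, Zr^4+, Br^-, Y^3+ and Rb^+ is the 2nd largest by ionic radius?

Zr^4+: 36 e⁻, Z=40, Y^3+: 36 e⁻, Z=39, Sr^2+: 36 e⁻, Z=38, Rb^+: 36 e⁻, Z=37, Br^-: 36 e⁻, Z=35, I^-: 54 e⁻, Z=53. Zr^4+ < Y^3+ (both 36 e⁻, Z=40>39); Y^3+ < Sr^2+ (isoelectronic, higher Z=39 is smaller); Sr^2+ < Rb^+ (isoelectronic, higher Z=38 is smaller); Rb^+ < Br^- (both 36 e⁻, Z=37>35); Br^- < I^- (same group, period 4 vs 5).
Full ascending order: Zr^4+ < Y^3+ < Sr^2+ < Rb^+ < Br^- < I^-. Counting from the largest, position 2 is Br^-.

Br^-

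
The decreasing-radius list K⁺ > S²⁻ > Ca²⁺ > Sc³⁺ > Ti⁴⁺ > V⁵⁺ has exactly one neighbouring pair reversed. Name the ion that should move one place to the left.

S²⁻

The pair K⁺, S²⁻ is the wrong way round — they are isoelectronic (18 e⁻) and K has more protons than S (19 vs 16), making K⁺ smaller. All other adjacent pairs agree with periodic trends, so S²⁻ is the misplaced ion.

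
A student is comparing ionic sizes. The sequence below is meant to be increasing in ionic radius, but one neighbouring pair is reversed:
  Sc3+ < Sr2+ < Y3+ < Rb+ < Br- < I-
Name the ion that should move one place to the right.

Sr2+

Compare adjacent ions: both have 36 electrons but Z(Y)=39 > Z(Sr)=38, so Y3+ should be the smaller of the two — yet in this increasing list Sr2+ sits before Y3+. Nothing else is reversed, so Sr2+ should move one place to the right.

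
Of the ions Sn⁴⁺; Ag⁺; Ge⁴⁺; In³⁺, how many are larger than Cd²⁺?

1

Ge⁴⁺ (Z=32, 28 e⁻), Sn⁴⁺ (Z=50, 46 e⁻), In³⁺ (Z=49, 46 e⁻), Cd²⁺ (Z=48, 46 e⁻), Ag⁺ (Z=47, 46 e⁻). Ge⁴⁺ < Sn⁴⁺ (same group, period 4 vs 5); Sn⁴⁺ < In³⁺ (both 46 e⁻, Z=50>49); In³⁺ < Cd²⁺ (isoelectronic, higher Z=49 is smaller); Cd²⁺ < Ag⁺ (both 46 e⁻, Z=48>47).
Placing each against Cd²⁺: smaller — Ge⁴⁺, Sn⁴⁺, In³⁺; larger — Ag⁺. That's 1.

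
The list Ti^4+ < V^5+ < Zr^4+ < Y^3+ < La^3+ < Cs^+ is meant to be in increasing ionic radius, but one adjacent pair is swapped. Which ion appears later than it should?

V^5+

Check each adjacent pair. Ti^4+ and V^5+ are reversed: they are isoelectronic (18 e⁻) and V has more protons than Ti (23 vs 22), making V^5+ smaller. No other neighbouring pair contradicts the periodic trends, so V^5+ is the ion listed too late.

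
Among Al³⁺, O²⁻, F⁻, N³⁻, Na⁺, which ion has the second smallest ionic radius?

Isoelectronic series (10 e⁻ each). Size is set by nuclear charge: more protons means a smaller ion. Al³⁺ (Z=13), Na⁺ (Z=11), F⁻ (Z=9), O²⁻ (Z=8), N³⁻ (Z=7).
So the order is Al³⁺ < Na⁺ < F⁻ < O²⁻ < N³⁻; the 2nd-smallest ion is Na⁺.

Na⁺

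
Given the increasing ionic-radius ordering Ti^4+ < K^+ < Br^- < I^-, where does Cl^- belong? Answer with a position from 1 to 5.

Ti^4+ (Z=22, 18 e⁻), K^+ (Z=19, 18 e⁻), Cl^- (Z=17, 18 e⁻), Br^- (Z=35, 36 e⁻), I^- (Z=53, 54 e⁻). Ti^4+ < K^+ (isoelectronic, higher Z=22 is smaller); K^+ < Cl^- (isoelectronic, higher Z=19 is smaller); Cl^- < Br^- (same group, 1 shell fewer); Br^- < I^- (same group, 1 shell fewer).
Merged order: Ti^4+ < K^+ < Cl^- < Br^- < I^- — Cl^- is number 3.

3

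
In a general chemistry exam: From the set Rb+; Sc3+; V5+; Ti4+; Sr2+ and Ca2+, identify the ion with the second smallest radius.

Ti4+

V5+: 18 e⁻, Z=23, Ti4+: 18 e⁻, Z=22, Sc3+: 18 e⁻, Z=21, Ca2+: 18 e⁻, Z=20, Sr2+: 36 e⁻, Z=38, Rb+: 36 e⁻, Z=37. V5+ < Ti4+ (isoelectronic, higher Z=23 is smaller); Ti4+ < Sc3+ (both 18 e⁻, Z=22>21); Sc3+ < Ca2+ (both 18 e⁻, Z=21>20); Ca2+ < Sr2+ (same group, period 4 vs 5); Sr2+ < Rb+ (both 36 e⁻, Z=38>37).
Ordering: V5+ < Ti4+ < Sc3+ < Ca2+ < Sr2+ < Rb+. The second smallest is Ti4+.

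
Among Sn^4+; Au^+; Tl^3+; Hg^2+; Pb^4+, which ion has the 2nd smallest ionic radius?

Pb^4+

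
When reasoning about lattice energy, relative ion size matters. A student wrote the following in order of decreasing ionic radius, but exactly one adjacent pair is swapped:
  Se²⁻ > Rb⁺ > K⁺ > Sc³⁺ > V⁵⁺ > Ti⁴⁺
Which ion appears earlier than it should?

V⁵⁺

Scanning neighbour by neighbour, only V⁵⁺/Ti⁴⁺ violates a trend: V⁵⁺ and Ti⁴⁺ share 18 electrons; the higher nuclear charge on V (Z=23) contracts it more, so V⁵⁺ < Ti⁴⁺. That makes V⁵⁺ the one sitting a position early relative to where it belongs.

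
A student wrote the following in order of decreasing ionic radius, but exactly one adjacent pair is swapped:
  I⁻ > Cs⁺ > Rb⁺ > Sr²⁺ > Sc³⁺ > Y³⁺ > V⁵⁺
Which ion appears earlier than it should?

Check each adjacent pair. Sc³⁺ and Y³⁺ are reversed: Sc³⁺ and Y³⁺ are in one column with the same charge; the lighter period-4 ion has one fewer shell and is smaller. No other neighbouring pair contradicts the periodic trends, so Sc³⁺ is the ion listed too early.

Sc³⁺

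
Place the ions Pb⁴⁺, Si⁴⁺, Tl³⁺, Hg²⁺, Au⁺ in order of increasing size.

Si⁴⁺ < Pb⁴⁺ < Tl³⁺ < Hg²⁺ < Au⁺

Electron counts and nuclear charges: Si⁴⁺ has 10 e⁻ (Z=14), Pb⁴⁺ has 78 e⁻ (Z=82), Tl³⁺ has 78 e⁻ (Z=81), Hg²⁺ has 78 e⁻ (Z=80), Au⁺ has 78 e⁻ (Z=79). Si⁴⁺ < Pb⁴⁺ (same group, 3 shells fewer); Pb⁴⁺ < Tl³⁺ (isoelectronic, higher Z=82 is smaller); Tl³⁺ < Hg²⁺ (isoelectronic, higher Z=81 is smaller); Hg²⁺ < Au⁺ (both 78 e⁻, Z=80>79).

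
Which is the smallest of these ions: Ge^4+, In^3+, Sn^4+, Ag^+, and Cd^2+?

Electron counts and nuclear charges: Ge^4+ (Z=32, 28 e⁻), Sn^4+ (Z=50, 46 e⁻), In^3+ (Z=49, 46 e⁻), Cd^2+ (Z=48, 46 e⁻), Ag^+ (Z=47, 46 e⁻). Ge^4+ < Sn^4+ (same group, period 4 vs 5); Sn^4+ < In^3+ (both 46 e⁻, Z=50>49); In^3+ < Cd^2+ (isoelectronic, higher Z=49 is smaller); Cd^2+ < Ag^+ (isoelectronic, higher Z=48 is smaller).

Ge^4+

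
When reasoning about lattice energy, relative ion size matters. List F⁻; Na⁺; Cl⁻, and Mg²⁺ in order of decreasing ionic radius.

Mg²⁺ (Z=12, 10 e⁻), Na⁺ (Z=11, 10 e⁻), F⁻ (Z=9, 10 e⁻), Cl⁻ (Z=17, 18 e⁻). Mg²⁺ < Na⁺ (both 10 e⁻, Z=12>11); Na⁺ < F⁻ (both 10 e⁻, Z=11>9); F⁻ < Cl⁻ (same group, period 2 vs 3).

Cl⁻ > F⁻ > Na⁺ > Mg²⁺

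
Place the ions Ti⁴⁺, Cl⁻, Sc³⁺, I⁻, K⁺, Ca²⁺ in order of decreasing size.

Tabulating Z and e⁻: Ti⁴⁺ (Z=22, 18 e⁻), Sc³⁺ (Z=21, 18 e⁻), Ca²⁺ (Z=20, 18 e⁻), K⁺ (Z=19, 18 e⁻), Cl⁻ (Z=17, 18 e⁻), I⁻ (Z=53, 54 e⁻). Ti⁴⁺ < Sc³⁺ (both 18 e⁻, Z=22>21); Sc³⁺ < Ca²⁺ (isoelectronic, higher Z=21 is smaller); Ca²⁺ < K⁺ (isoelectronic, higher Z=20 is smaller); K⁺ < Cl⁻ (isoelectronic, higher Z=19 is smaller); Cl⁻ < I⁻ (same group, 2 shells fewer).

I⁻ > Cl⁻ > K⁺ > Ca²⁺ > Sc³⁺ > Ti⁴⁺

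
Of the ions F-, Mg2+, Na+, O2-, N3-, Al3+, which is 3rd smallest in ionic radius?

These species are isoelectronic with 10 electrons. The only difference is the number of protons: Al3+ (Z=13), Mg2+ (Z=12), Na+ (Z=11), F- (Z=9), O2- (Z=8), N3- (Z=7). The strongest nuclear pull (Al3+) gives the smallest ion.
Full ascending order: Al3+ < Mg2+ < Na+ < F- < O2- < N3-. Counting from the smallest, position 3 is Na+.

Na+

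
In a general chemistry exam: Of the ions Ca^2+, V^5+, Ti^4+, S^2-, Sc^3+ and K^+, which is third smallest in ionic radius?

These species are isoelectronic with 18 electrons. The only difference is the number of protons: V^5+ (Z=23), Ti^4+ (Z=22), Sc^3+ (Z=21), Ca^2+ (Z=20), K^+ (Z=19), S^2- (Z=16). The strongest nuclear pull (V^5+) gives the smallest ion.
So the order is V^5+ < Ti^4+ < Sc^3+ < Ca^2+ < K^+ < S^2-; the 3rd-smallest ion is Sc^3+.

Sc^3+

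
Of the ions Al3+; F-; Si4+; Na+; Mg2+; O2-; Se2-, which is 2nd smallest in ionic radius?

Al3+

First list Z and electron count for each: Si4+ (Z=14, 10 e⁻), Al3+ (Z=13, 10 e⁻), Mg2+ (Z=12, 10 e⁻), Na+ (Z=11, 10 e⁻), F- (Z=9, 10 e⁻), O2- (Z=8, 10 e⁻), Se2- (Z=34, 36 e⁻). Si4+ < Al3+ (isoelectronic, higher Z=14 is smaller); Al3+ < Mg2+ (isoelectronic, higher Z=13 is smaller); Mg2+ < Na+ (isoelectronic, higher Z=12 is smaller); Na+ < F- (isoelectronic, higher Z=11 is smaller); F- < O2- (both 10 e⁻, Z=9>8); O2- < Se2- (same group, 2 shells fewer).
Ordering: Si4+ < Al3+ < Mg2+ < Na+ < F- < O2- < Se2-. The 2nd smallest is Al3+.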